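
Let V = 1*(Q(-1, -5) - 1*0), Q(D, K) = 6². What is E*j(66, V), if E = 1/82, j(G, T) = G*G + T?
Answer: 2196/41 ≈ 53.561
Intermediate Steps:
Q(D, K) = 36
V = 36 (V = 1*(36 - 1*0) = 1*(36 + 0) = 1*36 = 36)
j(G, T) = T + G² (j(G, T) = G² + T = T + G²)
E = 1/82 ≈ 0.012195
E*j(66, V) = (36 + 66²)/82 = (36 + 4356)/82 = (1/82)*4392 = 2196/41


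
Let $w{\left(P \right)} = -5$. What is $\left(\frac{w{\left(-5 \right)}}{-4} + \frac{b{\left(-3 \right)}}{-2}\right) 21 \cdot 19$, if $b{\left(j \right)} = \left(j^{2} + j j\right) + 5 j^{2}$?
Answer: $- \frac{48279}{4} \approx -12070.0$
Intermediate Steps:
$b{\left(j \right)} = 7 j^{2}$ ($b{\left(j \right)} = \left(j^{2} + j^{2}\right) + 5 j^{2} = 2 j^{2} + 5 j^{2} = 7 j^{2}$)
$\left(\frac{w{\left(-5 \right)}}{-4} + \frac{b{\left(-3 \right)}}{-2}\right) 21 \cdot 19 = \left(- \frac{5}{-4} + \frac{7 \left(-3\right)^{2}}{-2}\right) 21 \cdot 19 = \left(\left(-5\right) \left(- \frac{1}{4}\right) + 7 \cdot 9 \left(- \frac{1}{2}\right)\right) 21 \cdot 19 = \left(\frac{5}{4} + 63 \left(- \frac{1}{2}\right)\right) 21 \cdot 19 = \left(\frac{5}{4} - \frac{63}{2}\right) 21 \cdot 19 = \left(- \frac{121}{4}\right) 21 \cdot 19 = \left(- \frac{2541}{4}\right) 19 = - \frac{48279}{4}$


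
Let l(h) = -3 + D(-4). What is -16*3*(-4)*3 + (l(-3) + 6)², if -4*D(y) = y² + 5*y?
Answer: 592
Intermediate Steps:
D(y) = -5*y/4 - y²/4 (D(y) = -(y² + 5*y)/4 = -5*y/4 - y²/4)
l(h) = -2 (l(h) = -3 - ¼*(-4)*(5 - 4) = -3 - ¼*(-4)*1 = -3 + 1 = -2)
-16*3*(-4)*3 + (l(-3) + 6)² = -16*3*(-4)*3 + (-2 + 6)² = -(-192)*3 + 4² = -16*(-36) + 16 = 576 + 16 = 592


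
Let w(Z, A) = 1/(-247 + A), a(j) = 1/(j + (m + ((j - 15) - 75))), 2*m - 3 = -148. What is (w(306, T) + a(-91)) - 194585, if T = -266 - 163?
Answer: -6971591537/35828 ≈ -1.9459e+5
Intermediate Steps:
m = -145/2 (m = 3/2 + (1/2)*(-148) = 3/2 - 74 = -145/2 ≈ -72.500)
T = -429
a(j) = 1/(-325/2 + 2*j) (a(j) = 1/(j + (-145/2 + ((j - 15) - 75))) = 1/(j + (-145/2 + ((-15 + j) - 75))) = 1/(j + (-145/2 + (-90 + j))) = 1/(j + (-325/2 + j)) = 1/(-325/2 + 2*j))
(w(306, T) + a(-91)) - 194585 = (1/(-247 - 429) + 2/(-325 + 4*(-91))) - 194585 = (1/(-676) + 2/(-325 - 364)) - 194585 = (-1/676 + 2/(-689)) - 194585 = (-1/676 + 2*(-1/689)) - 194585 = (-1/676 - 2/689) - 194585 = -157/35828 - 194585 = -6971591537/35828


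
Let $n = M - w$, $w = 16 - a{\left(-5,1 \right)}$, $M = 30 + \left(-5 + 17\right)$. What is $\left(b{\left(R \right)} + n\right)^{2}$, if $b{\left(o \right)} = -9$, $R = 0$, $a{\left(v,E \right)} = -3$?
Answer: $196$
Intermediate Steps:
$M = 42$ ($M = 30 + 12 = 42$)
$w = 19$ ($w = 16 - -3 = 16 + 3 = 19$)
$n = 23$ ($n = 42 - 19 = 23$)
$\left(b{\left(R \right)} + n\right)^{2} = \left(-9 + 23\right)^{2} = 14^{2} = 196$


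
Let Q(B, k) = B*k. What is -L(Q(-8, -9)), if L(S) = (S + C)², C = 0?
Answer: -5184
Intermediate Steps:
L(S) = S² (L(S) = (S + 0)² = S²)
-L(Q(-8, -9)) = -(-8*(-9))² = -1*72² = -1*5184 = -5184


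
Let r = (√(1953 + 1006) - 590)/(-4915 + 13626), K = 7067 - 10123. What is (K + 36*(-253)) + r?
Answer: -105961194/8711 + √2959/8711 ≈ -12164.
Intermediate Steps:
K = -3056
r = -590/8711 + √2959/8711 (r = (√2959 - 590)/8711 = (-590 + √2959)*(1/8711) = -590/8711 + √2959/8711 ≈ -0.061486)
(K + 36*(-253)) + r = (-3056 + 36*(-253)) + (-590/8711 + √2959/8711) = (-3056 - 9108) + (-590/8711 + √2959/8711) = -12164 + (-590/8711 + √2959/8711) = -105961194/8711 + √2959/8711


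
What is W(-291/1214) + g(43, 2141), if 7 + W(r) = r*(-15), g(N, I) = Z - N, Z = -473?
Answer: -630557/1214 ≈ -519.40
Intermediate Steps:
g(N, I) = -473 - N
W(r) = -7 - 15*r (W(r) = -7 + r*(-15) = -7 - 15*r)
W(-291/1214) + g(43, 2141) = (-7 - (-4365)/1214) + (-473 - 1*43) = (-7 - (-4365)/1214) + (-473 - 43) = (-7 - 15*(-291/1214)) - 516 = (-7 + 4365/1214) - 516 = -4133/1214 - 516 = -630557/1214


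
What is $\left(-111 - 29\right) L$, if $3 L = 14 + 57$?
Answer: $- \frac{9940}{3} \approx -3313.3$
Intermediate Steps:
$L = \frac{71}{3}$ ($L = \frac{14 + 57}{3} = \frac{1}{3} \cdot 71 = \frac{71}{3} \approx 23.667$)
$\left(-111 - 29\right) L = \left(-111 - 29\right) \frac{71}{3} = \left(-140\right) \frac{71}{3} = - \frac{9940}{3}$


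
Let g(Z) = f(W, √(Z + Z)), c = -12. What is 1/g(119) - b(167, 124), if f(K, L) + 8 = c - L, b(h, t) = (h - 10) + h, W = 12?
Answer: -26254/81 + √238/162 ≈ -324.03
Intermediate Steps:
b(h, t) = -10 + 2*h (b(h, t) = (-10 + h) + h = -10 + 2*h)
f(K, L) = -20 - L (f(K, L) = -8 + (-12 - L) = -20 - L)
g(Z) = -20 - √2*√Z (g(Z) = -20 - √(Z + Z) = -20 - √(2*Z) = -20 - √2*√Z)
1/g(119) - b(167, 124) = 1/(-20 - √2*√119) - (-10 + 2*167) = 1/(-20 - √238) - (-10 + 334) = 1/(-20 - √238) - 1*324 = 1/(-20 - √238) - 324 = -324 + 1/(-20 - √238)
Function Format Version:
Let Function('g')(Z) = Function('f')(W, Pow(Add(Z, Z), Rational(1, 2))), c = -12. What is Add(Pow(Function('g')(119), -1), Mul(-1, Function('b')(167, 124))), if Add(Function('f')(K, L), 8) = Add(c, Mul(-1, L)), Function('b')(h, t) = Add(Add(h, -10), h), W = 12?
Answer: Add(Rational(-26254, 81), Mul(Rational(1, 162), Pow(238, Rational(1, 2)))) ≈ -324.03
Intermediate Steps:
Function('b')(h, t) = Add(-10, Mul(2, h)) (Function('b')(h, t) = Add(Add(-10, h), h) = Add(-10, Mul(2, h)))
Function('f')(K, L) = Add(-20, Mul(-1, L)) (Function('f')(K, L) = Add(-8, Add(-12, Mul(-1, L))) = Add(-20, Mul(-1, L)))
Function('g')(Z) = Add(-20, Mul(-1, Pow(2, Rational(1, 2)), Pow(Z, Rational(1, 2)))) (Function('g')(Z) = Add(-20, Mul(-1, Pow(Add(Z, Z), Rational(1, 2)))) = Add(-20, Mul(-1, Pow(Mul(2, Z), Rational(1, 2)))) = Add(-20, Mul(-1, Mul(Pow(2, Rational(1, 2)), Pow(Z, Rational(1, 2))))) = Add(-20, Mul(-1, Pow(2, Rational(1, 2)), Pow(Z, Rational(1, 2)))))
Add(Pow(Function('g')(119), -1), Mul(-1, Function('b')(167, 124))) = Add(Pow(Add(-20, Mul(-1, Pow(2, Rational(1, 2)), Pow(119, Rational(1, 2)))), -1), Mul(-1, Add(-10, Mul(2, 167)))) = Add(Pow(Add(-20, Mul(-1, Pow(238, Rational(1, 2)))), -1), Mul(-1, Add(-10, 334))) = Add(Pow(Add(-20, Mul(-1, Pow(238, Rational(1, 2)))), -1), Mul(-1, 324)) = Add(Pow(Add(-20, Mul(-1, Pow(238, Rational(1, 2)))), -1), -324) = Add(-324, Pow(Add(-20, Mul(-1, Pow(238, Rational(1, 2)))), -1))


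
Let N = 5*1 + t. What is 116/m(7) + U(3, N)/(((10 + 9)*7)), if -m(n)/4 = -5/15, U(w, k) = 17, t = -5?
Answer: 11588/133 ≈ 87.128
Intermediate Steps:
N = 0 (N = 5*1 - 5 = 5 - 5 = 0)
m(n) = 4/3 (m(n) = -(-20)/15 = -4*(-⅓) = 4/3)
116/m(7) + U(3, N)/(((10 + 9)*7)) = 116/(4/3) + 17/(((10 + 9)*7)) = 116*(¾) + 17/((19*7)) = 87 + 17/133 = 11588/133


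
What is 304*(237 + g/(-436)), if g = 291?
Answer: 7831116/109 ≈ 71845.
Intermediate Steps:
304*(237 + g/(-436)) = 304*(237 + 291/(-436)) = 304*(237 + 291*(-1/436)) = 304*(237 - 291/436) = 304*(103041/436) = 7831116/109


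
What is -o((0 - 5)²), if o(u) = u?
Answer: -25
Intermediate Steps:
-o((0 - 5)²) = -(0 - 5)² = -1*(-5)² = -1*25 = -25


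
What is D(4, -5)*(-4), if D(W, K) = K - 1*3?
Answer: 32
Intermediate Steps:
D(W, K) = -3 + K (D(W, K) = K - 3 = -3 + K)
D(4, -5)*(-4) = (-3 - 5)*(-4) = -8*(-4) = 32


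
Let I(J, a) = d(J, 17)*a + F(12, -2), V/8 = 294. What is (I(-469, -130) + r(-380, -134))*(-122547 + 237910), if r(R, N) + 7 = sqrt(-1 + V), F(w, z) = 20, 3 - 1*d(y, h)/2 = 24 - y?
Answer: 14698745919 + 115363*sqrt(2351) ≈ 1.4704e+10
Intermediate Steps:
d(y, h) = -42 + 2*y (d(y, h) = 6 - 2*(24 - y) = 6 + (-48 + 2*y) = -42 + 2*y)
V = 2352 (V = 8*294 = 2352)
I(J, a) = 20 + a*(-42 + 2*J) (I(J, a) = (-42 + 2*J)*a + 20 = a*(-42 + 2*J) + 20 = 20 + a*(-42 + 2*J))
r(R, N) = -7 + sqrt(2351) (r(R, N) = -7 + sqrt(-1 + 2352) = -7 + sqrt(2351))
(I(-469, -130) + r(-380, -134))*(-122547 + 237910) = ((20 + 2*(-130)*(-21 - 469)) + (-7 + sqrt(2351)))*(-122547 + 237910) = ((20 + 2*(-130)*(-490)) + (-7 + sqrt(2351)))*115363 = ((20 + 127400) + (-7 + sqrt(2351)))*115363 = (127420 + (-7 + sqrt(2351)))*115363 = (127413 + sqrt(2351))*115363 = 14698745919 + 115363*sqrt(2351)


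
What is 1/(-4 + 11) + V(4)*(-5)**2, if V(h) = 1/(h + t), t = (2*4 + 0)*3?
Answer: 29/28 ≈ 1.0357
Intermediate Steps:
t = 24 (t = (8 + 0)*3 = 8*3 = 24)
V(h) = 1/(24 + h) (V(h) = 1/(h + 24) = 1/(24 + h))
1/(-4 + 11) + V(4)*(-5)**2 = 1/(-4 + 11) + (-5)**2/(24 + 4) = 1/7 + 25/28 = 29/28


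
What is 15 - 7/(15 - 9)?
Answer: 83/6 ≈ 13.833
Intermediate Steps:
15 - 7/(15 - 9) = 15 - 7/6 = 83/6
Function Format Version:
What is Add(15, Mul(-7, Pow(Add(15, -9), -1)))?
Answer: Rational(83, 6) ≈ 13.833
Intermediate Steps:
Add(15, Mul(-7, Pow(Add(15, -9), -1))) = Add(15, Mul(-7, Pow(6, -1))) = Add(15, Mul(-7, Rational(1, 6))) = Add(15, Rational(-7, 6)) = Rational(83, 6)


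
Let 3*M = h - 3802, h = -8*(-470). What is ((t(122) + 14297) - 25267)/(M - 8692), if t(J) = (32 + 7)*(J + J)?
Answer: 727/4353 ≈ 0.16701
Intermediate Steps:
h = 3760
t(J) = 78*J (t(J) = 39*(2*J) = 78*J)
M = -14 (M = (3760 - 3802)/3 = (1/3)*(-42) = -14)
((t(122) + 14297) - 25267)/(M - 8692) = ((78*122 + 14297) - 25267)/(-14 - 8692) = ((9516 + 14297) - 25267)/(-8706) = (23813 - 25267)*(-1/8706) = -1454*(-1/8706) = 727/4353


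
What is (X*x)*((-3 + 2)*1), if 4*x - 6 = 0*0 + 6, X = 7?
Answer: -21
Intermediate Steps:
x = 3 (x = 3/2 + (0*0 + 6)/4 = 3/2 + (0 + 6)/4 = 3/2 + (¼)*6 = 3/2 + 3/2 = 3)
(X*x)*((-3 + 2)*1) = (7*3)*((-3 + 2)*1) = 21*(-1*1) = 21*(-1) = -21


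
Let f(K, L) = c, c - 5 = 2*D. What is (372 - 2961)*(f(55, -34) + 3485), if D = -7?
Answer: -8999364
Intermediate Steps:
c = -9 (c = 5 + 2*(-7) = 5 - 14 = -9)
f(K, L) = -9
(372 - 2961)*(f(55, -34) + 3485) = (372 - 2961)*(-9 + 3485) = -2589*3476 = -8999364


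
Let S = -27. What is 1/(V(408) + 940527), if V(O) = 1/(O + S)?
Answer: 381/358340788 ≈ 1.0632e-6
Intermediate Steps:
V(O) = 1/(-27 + O) (V(O) = 1/(O - 27) = 1/(-27 + O))
1/(V(408) + 940527) = 1/(1/(-27 + 408) + 940527) = 1/(1/381 + 940527) = 1/(358340788/381) = 381/358340788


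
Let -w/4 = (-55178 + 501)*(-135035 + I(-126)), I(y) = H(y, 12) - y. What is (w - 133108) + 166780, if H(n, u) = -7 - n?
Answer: -29479617648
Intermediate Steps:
I(y) = -7 - 2*y (I(y) = (-7 - y) - y = -7 - 2*y)
w = -29479651320 (w = -4*(-55178 + 501)*(-135035 + (-7 - 2*(-126))) = -(-218708)*(-135035 + (-7 + 252)) = -(-218708)*(-135035 + 245) = -(-218708)*(-134790) = -4*7369912830 = -29479651320)
(w - 133108) + 166780 = (-29479651320 - 133108) + 166780 = -29479784428 + 166780 = -29479617648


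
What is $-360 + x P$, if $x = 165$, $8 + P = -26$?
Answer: $-5970$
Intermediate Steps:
$P = -34$ ($P = -8 - 26 = -34$)
$-360 + x P = -360 + 165 \left(-34\right) = -360 - 5610 = -5970$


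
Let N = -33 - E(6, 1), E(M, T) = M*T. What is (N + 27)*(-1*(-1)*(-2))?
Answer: 24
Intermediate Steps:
N = -39 (N = -33 - 6 = -39)
(N + 27)*(-1*(-1)*(-2)) = (-39 + 27)*(-1*(-1)*(-2)) = -12*(-2) = 24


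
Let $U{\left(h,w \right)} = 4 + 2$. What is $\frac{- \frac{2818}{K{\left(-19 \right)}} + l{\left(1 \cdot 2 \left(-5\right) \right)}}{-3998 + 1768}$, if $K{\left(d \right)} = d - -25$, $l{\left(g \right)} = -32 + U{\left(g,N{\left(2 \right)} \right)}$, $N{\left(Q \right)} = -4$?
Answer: $\frac{1487}{6690} \approx 0.22227$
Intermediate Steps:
$U{\left(h,w \right)} = 6$
$l{\left(g \right)} = -26$ ($l{\left(g \right)} = -32 + 6 = -26$)
$K{\left(d \right)} = 25 + d$ ($K{\left(d \right)} = d + 25 = 25 + d$)
$\frac{- \frac{2818}{K{\left(-19 \right)}} + l{\left(1 \cdot 2 \left(-5\right) \right)}}{-3998 + 1768} = \frac{- \frac{2818}{25 - 19} - 26}{-3998 + 1768} = \frac{- \frac{2818}{6} - 26}{-2230} = \left(\left(-2818\right) \frac{1}{6} - 26\right) \left(- \frac{1}{2230}\right) = \left(- \frac{1409}{3} - 26\right) \left(- \frac{1}{2230}\right) = \left(- \frac{1487}{3}\right) \left(- \frac{1}{2230}\right) = \frac{1487}{6690}$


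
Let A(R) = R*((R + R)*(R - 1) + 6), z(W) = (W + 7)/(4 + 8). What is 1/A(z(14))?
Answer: 32/483 ≈ 0.066253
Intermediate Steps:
z(W) = 7/12 + W/12 (z(W) = (7 + W)/12 = (7 + W)*(1/12) = 7/12 + W/12)
A(R) = R*(6 + 2*R*(-1 + R)) (A(R) = R*((2*R)*(-1 + R) + 6) = R*(2*R*(-1 + R) + 6) = R*(6 + 2*R*(-1 + R)))
1/A(z(14)) = 1/(2*(7/12 + (1/12)*14)*(3 + (7/12 + (1/12)*14)**2 - (7/12 + (1/12)*14))) = 1/(2*(7/12 + 7/6)*(3 + (7/12 + 7/6)**2 - (7/12 + 7/6))) = 1/(2*(7/4)*(3 + (7/4)**2 - 1*7/4)) = 1/(2*(7/4)*(3 + 49/16 - 7/4)) = 1/(2*(7/4)*(69/16)) = 1/(483/32) = 32/483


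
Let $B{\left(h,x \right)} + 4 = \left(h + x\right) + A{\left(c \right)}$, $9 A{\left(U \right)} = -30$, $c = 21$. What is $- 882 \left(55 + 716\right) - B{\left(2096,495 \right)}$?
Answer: $- \frac{2047817}{3} \approx -6.8261 \cdot 10^{5}$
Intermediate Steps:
$A{\left(U \right)} = - \frac{10}{3}$ ($A{\left(U \right)} = \frac{1}{9} \left(-30\right) = - \frac{10}{3}$)
$B{\left(h,x \right)} = - \frac{22}{3} + h + x$ ($B{\left(h,x \right)} = -4 - \left(\frac{10}{3} - h - x\right) = -4 + \left(- \frac{10}{3} + h + x\right) = - \frac{22}{3} + h + x$)
$- 882 \left(55 + 716\right) - B{\left(2096,495 \right)} = - 882 \left(55 + 716\right) - \left(- \frac{22}{3} + 2096 + 495\right) = \left(-882\right) 771 - \frac{7751}{3} = -680022 - \frac{7751}{3} = - \frac{2047817}{3}$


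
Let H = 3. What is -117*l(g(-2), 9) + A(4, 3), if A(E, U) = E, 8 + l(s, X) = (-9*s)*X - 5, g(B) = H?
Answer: 29956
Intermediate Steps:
g(B) = 3
l(s, X) = -13 - 9*X*s (l(s, X) = -8 + ((-9*s)*X - 5) = -8 + (-9*X*s - 5) = -8 + (-5 - 9*X*s) = -13 - 9*X*s)
-117*l(g(-2), 9) + A(4, 3) = -117*(-13 - 9*9*3) + 4 = -117*(-13 - 243) + 4 = -117*(-256) + 4 = 29952 + 4 = 29956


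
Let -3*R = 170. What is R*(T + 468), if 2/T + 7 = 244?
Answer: -18856060/711 ≈ -26520.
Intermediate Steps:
R = -170/3 (R = -⅓*170 = -170/3 ≈ -56.667)
T = 2/237 (T = 2/(-7 + 244) = 2/237 ≈ 0.0084388)
R*(T + 468) = -170*(2/237 + 468)/3 = -170/3*110918/237 = -18856060/711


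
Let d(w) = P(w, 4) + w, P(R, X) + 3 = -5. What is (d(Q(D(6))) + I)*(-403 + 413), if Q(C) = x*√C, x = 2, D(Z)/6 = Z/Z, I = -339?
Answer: -3470 + 20*√6 ≈ -3421.0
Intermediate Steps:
D(Z) = 6 (D(Z) = 6*(Z/Z) = 6*1 = 6)
P(R, X) = -8 (P(R, X) = -3 - 5 = -8)
Q(C) = 2*√C
d(w) = -8 + w
(d(Q(D(6))) + I)*(-403 + 413) = ((-8 + 2*√6) - 339)*(-403 + 413) = (-347 + 2*√6)*10 = -3470 + 20*√6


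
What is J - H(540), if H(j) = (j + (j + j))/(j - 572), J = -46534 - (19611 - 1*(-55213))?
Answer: -970459/8 ≈ -1.2131e+5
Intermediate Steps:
J = -121358 (J = -46534 - (19611 + 55213) = -46534 - 1*74824 = -46534 - 74824 = -121358)
H(j) = 3*j/(-572 + j) (H(j) = (j + 2*j)/(-572 + j) = (3*j)/(-572 + j) = 3*j/(-572 + j))
J - H(540) = -121358 - 3*540/(-572 + 540) = -121358 - 3*540/(-32) = -121358 - 3*540*(-1)/32 = -121358 - 1*(-405/8) = -121358 + 405/8 = -970459/8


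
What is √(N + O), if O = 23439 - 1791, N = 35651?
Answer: √57299 ≈ 239.37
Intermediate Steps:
O = 21648
√(N + O) = √(35651 + 21648) = √57299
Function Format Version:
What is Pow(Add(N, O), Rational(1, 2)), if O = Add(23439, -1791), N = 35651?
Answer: Pow(57299, Rational(1, 2)) ≈ 239.37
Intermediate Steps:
O = 21648
Pow(Add(N, O), Rational(1, 2)) = Pow(Add(35651, 21648), Rational(1, 2)) = Pow(57299, Rational(1, 2))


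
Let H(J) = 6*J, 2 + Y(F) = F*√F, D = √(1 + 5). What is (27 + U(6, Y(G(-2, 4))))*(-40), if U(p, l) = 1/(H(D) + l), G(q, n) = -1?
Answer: -1080 + 40/(2 + I - 6*√6) ≈ -1083.1 - 0.24659*I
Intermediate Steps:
D = √6 ≈ 2.4495
Y(F) = -2 + F^(3/2) (Y(F) = -2 + F*√F = -2 + F^(3/2))
U(p, l) = 1/(l + 6*√6) (U(p, l) = 1/(6*√6 + l) = 1/(l + 6*√6))
(27 + U(6, Y(G(-2, 4))))*(-40) = (27 + 1/((-2 + (-1)^(3/2)) + 6*√6))*(-40) = (27 + 1/((-2 - I) + 6*√6))*(-40) = (27 + 1/(-2 - I + 6*√6))*(-40) = -1080 - 40/(-2 - I + 6*√6)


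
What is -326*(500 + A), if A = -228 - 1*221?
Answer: -16626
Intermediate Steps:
A = -449 (A = -228 - 221 = -449)
-326*(500 + A) = -326*(500 - 449) = -326*51 = -16626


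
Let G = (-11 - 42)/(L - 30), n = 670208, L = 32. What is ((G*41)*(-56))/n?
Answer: 2173/23936 ≈ 0.090784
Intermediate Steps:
G = -53/2 (G = (-11 - 42)/(32 - 30) = -53/2 ≈ -26.500)
((G*41)*(-56))/n = (-53/2*41*(-56))/670208 = -2173/2*(-56)*(1/670208) = 60844*(1/670208) = 2173/23936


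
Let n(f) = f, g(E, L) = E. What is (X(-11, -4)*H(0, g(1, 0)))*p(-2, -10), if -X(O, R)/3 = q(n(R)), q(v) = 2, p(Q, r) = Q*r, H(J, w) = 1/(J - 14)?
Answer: 60/7 ≈ 8.5714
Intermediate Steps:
H(J, w) = 1/(-14 + J)
X(O, R) = -6 (X(O, R) = -3*2 = -6)
(X(-11, -4)*H(0, g(1, 0)))*p(-2, -10) = (-6/(-14 + 0))*(-2*(-10)) = -6/(-14)*20 = -6*(-1/14)*20 = (3/7)*20 = 60/7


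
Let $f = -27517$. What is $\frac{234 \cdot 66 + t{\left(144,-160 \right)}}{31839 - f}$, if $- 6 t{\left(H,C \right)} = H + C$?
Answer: $\frac{11585}{44517} \approx 0.26024$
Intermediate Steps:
$t{\left(H,C \right)} = - \frac{C}{6} - \frac{H}{6}$ ($t{\left(H,C \right)} = - \frac{H + C}{6} = - \frac{C + H}{6} = - \frac{C}{6} - \frac{H}{6}$)
$\frac{234 \cdot 66 + t{\left(144,-160 \right)}}{31839 - f} = \frac{234 \cdot 66 - - \frac{8}{3}}{31839 - -27517} = \frac{15444 + \left(\frac{80}{3} - 24\right)}{31839 + 27517} = \frac{15444 + \frac{8}{3}}{59356} = \frac{46340}{3} \cdot \frac{1}{59356} = \frac{11585}{44517}$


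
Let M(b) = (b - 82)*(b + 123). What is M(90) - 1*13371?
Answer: -11667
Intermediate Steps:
M(b) = (-82 + b)*(123 + b)
M(90) - 1*13371 = (-10086 + 90² + 41*90) - 1*13371 = (-10086 + 8100 + 3690) - 13371 = 1704 - 13371 = -11667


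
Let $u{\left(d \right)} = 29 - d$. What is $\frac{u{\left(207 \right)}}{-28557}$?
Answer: $\frac{178}{28557} \approx 0.0062331$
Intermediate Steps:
$\frac{u{\left(207 \right)}}{-28557} = \frac{29 - 207}{-28557} = \left(29 - 207\right) \left(- \frac{1}{28557}\right) = \left(-178\right) \left(- \frac{1}{28557}\right) = \frac{178}{28557}$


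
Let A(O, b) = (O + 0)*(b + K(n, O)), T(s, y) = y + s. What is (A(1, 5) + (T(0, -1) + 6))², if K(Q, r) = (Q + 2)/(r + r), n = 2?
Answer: 144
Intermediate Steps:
T(s, y) = s + y
K(Q, r) = (2 + Q)/(2*r) (K(Q, r) = (2 + Q)/((2*r)) = (2 + Q)*(1/(2*r)) = (2 + Q)/(2*r))
A(O, b) = O*(b + 2/O) (A(O, b) = (O + 0)*(b + (2 + 2)/(2*O)) = O*(b + (½)*4/O) = O*(b + 2/O))
(A(1, 5) + (T(0, -1) + 6))² = ((2 + 1*5) + ((0 - 1) + 6))² = ((2 + 5) + (-1 + 6))² = (7 + 5)² = 12² = 144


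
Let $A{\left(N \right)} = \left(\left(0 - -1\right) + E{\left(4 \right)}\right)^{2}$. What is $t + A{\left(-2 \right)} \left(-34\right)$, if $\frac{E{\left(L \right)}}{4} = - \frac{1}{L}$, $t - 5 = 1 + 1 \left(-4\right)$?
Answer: $2$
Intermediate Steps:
$t = 2$ ($t = 5 + \left(1 + 1 \left(-4\right)\right) = 5 + \left(1 - 4\right) = 5 - 3 = 2$)
$E{\left(L \right)} = - \frac{4}{L}$ ($E{\left(L \right)} = 4 \left(- \frac{1}{L}\right) = - \frac{4}{L}$)
$A{\left(N \right)} = 0$ ($A{\left(N \right)} = \left(\left(0 - -1\right) - \frac{4}{4}\right)^{2} = \left(\left(0 + 1\right) - 1\right)^{2} = \left(1 - 1\right)^{2} = 0^{2} = 0$)
$t + A{\left(-2 \right)} \left(-34\right) = 2 + 0 \left(-34\right) = 2 + 0 = 2$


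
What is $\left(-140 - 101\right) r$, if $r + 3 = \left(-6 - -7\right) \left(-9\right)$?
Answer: $2892$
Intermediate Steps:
$r = -12$ ($r = -3 + \left(-6 - -7\right) \left(-9\right) = -3 + \left(-6 + 7\right) \left(-9\right) = -3 + 1 \left(-9\right) = -3 - 9 = -12$)
$\left(-140 - 101\right) r = \left(-140 - 101\right) \left(-12\right) = \left(-241\right) \left(-12\right) = 2892$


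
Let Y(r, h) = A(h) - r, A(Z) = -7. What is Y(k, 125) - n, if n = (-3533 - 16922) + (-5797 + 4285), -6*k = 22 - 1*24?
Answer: 65879/3 ≈ 21960.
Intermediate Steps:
k = ⅓ (k = -(22 - 1*24)/6 = -(22 - 24)/6 = -⅙*(-2) = ⅓ ≈ 0.33333)
Y(r, h) = -7 - r
n = -21967 (n = -20455 - 1512 = -21967)
Y(k, 125) - n = (-7 - 1*⅓) - 1*(-21967) = (-7 - ⅓) + 21967 = -22/3 + 21967 = 65879/3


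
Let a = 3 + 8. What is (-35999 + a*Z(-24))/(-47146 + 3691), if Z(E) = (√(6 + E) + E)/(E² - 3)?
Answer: 6875897/8299905 - 11*I*√2/8299905 ≈ 0.82843 - 1.8743e-6*I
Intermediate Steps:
a = 11
Z(E) = (E + √(6 + E))/(-3 + E²)
(-35999 + a*Z(-24))/(-47146 + 3691) = (-35999 + 11*((-24 + √(6 - 24))/(-3 + (-24)²)))/(-47146 + 3691) = (-35999 + 11*((-24 + √(-18))/(-3 + 576)))/(-43455) = (-35999 + 11*((-24 + 3*I*√2)/573))*(-1/43455) = (-35999 + 11*(-8/191 + I*√2/191))*(-1/43455) = (-35999 + (-88/191 + 11*I*√2/191))*(-1/43455) = (-6875897/191 + 11*I*√2/191)*(-1/43455) = 6875897/8299905 - 11*I*√2/8299905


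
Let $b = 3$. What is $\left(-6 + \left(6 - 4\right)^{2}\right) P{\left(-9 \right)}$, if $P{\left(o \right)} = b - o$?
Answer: $-24$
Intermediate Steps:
$P{\left(o \right)} = 3 - o$
$\left(-6 + \left(6 - 4\right)^{2}\right) P{\left(-9 \right)} = \left(-6 + \left(6 - 4\right)^{2}\right) \left(3 - -9\right) = \left(-6 + 2^{2}\right) \left(3 + 9\right) = \left(-6 + 4\right) 12 = \left(-2\right) 12 = -24$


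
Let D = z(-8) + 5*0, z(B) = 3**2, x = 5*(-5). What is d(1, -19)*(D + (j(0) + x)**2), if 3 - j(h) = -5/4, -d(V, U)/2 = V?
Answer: -7033/8 ≈ -879.13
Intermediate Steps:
d(V, U) = -2*V
j(h) = 17/4 (j(h) = 3 - (-5)/4 = 3 - 1*(-5/4) = 3 + 5/4 = 17/4)
x = -25
z(B) = 9
D = 9 (D = 9 + 5*0 = 9 + 0 = 9)
d(1, -19)*(D + (j(0) + x)**2) = (-2*1)*(9 + (17/4 - 25)**2) = -2*(9 + (-83/4)**2) = -2*(9 + 6889/16) = -2*7033/16 = -7033/8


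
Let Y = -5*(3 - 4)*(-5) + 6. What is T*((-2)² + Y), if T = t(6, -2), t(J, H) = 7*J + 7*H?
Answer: -420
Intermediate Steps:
t(J, H) = 7*H + 7*J
Y = -19 (Y = -5*(-1)*(-5) + 6 = 5*(-5) + 6 = -25 + 6 = -19)
T = 28 (T = 7*(-2) + 7*6 = -14 + 42 = 28)
T*((-2)² + Y) = 28*((-2)² - 19) = 28*(4 - 19) = 28*(-15) = -420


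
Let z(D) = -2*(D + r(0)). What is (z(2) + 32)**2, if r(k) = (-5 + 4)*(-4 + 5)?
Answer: 900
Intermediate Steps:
r(k) = -1 (r(k) = -1*1 = -1)
z(D) = 2 - 2*D (z(D) = -2*(D - 1) = -2*(-1 + D) = 2 - 2*D)
(z(2) + 32)**2 = ((2 - 2*2) + 32)**2 = ((2 - 4) + 32)**2 = (-2 + 32)**2 = 30**2 = 900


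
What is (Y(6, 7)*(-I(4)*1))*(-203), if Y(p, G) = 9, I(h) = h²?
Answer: 29232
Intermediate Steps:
(Y(6, 7)*(-I(4)*1))*(-203) = (9*(-1*4²*1))*(-203) = (9*(-1*16*1))*(-203) = (9*(-16*1))*(-203) = (9*(-16))*(-203) = -144*(-203) = 29232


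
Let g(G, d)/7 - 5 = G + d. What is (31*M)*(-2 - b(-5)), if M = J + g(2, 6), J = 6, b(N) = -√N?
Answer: -6014 + 3007*I*√5 ≈ -6014.0 + 6723.9*I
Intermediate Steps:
g(G, d) = 35 + 7*G + 7*d (g(G, d) = 35 + 7*(G + d) = 35 + (7*G + 7*d) = 35 + 7*G + 7*d)
M = 97 (M = 6 + (35 + 7*2 + 7*6) = 6 + (35 + 14 + 42) = 6 + 91 = 97)
(31*M)*(-2 - b(-5)) = (31*97)*(-2 - (-1)*√(-5)) = 3007*(-2 - (-1)*I*√5) = 3007*(-2 + I*√5) = -6014 + 3007*I*√5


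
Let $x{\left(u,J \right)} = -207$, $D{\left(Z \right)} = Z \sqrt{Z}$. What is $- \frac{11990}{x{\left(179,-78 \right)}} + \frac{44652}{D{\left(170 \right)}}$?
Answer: $\frac{11990}{207} + \frac{11163 \sqrt{170}}{7225} \approx 78.068$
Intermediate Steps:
$D{\left(Z \right)} = Z^{\frac{3}{2}}$
$- \frac{11990}{x{\left(179,-78 \right)}} + \frac{44652}{D{\left(170 \right)}} = - \frac{11990}{-207} + \frac{44652}{170^{\frac{3}{2}}} = \left(-11990\right) \left(- \frac{1}{207}\right) + \frac{44652}{170 \sqrt{170}} = \frac{11990}{207} + 44652 \frac{\sqrt{170}}{28900} = \frac{11990}{207} + \frac{11163 \sqrt{170}}{7225}$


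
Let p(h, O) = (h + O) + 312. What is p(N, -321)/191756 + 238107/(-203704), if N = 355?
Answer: -11396991077/9765366056 ≈ -1.1671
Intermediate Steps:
p(h, O) = 312 + O + h (p(h, O) = (O + h) + 312 = 312 + O + h)
p(N, -321)/191756 + 238107/(-203704) = (312 - 321 + 355)/191756 + 238107/(-203704) = 346*(1/191756) + 238107*(-1/203704) = 173/95878 - 238107/203704 = -11396991077/9765366056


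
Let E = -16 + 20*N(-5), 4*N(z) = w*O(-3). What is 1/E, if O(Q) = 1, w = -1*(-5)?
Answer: ⅑ ≈ 0.11111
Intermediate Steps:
w = 5
N(z) = 5/4 (N(z) = (5*1)/4 = (¼)*5 = 5/4)
E = 9 (E = -16 + 20*(5/4) = -16 + 25 = 9)
1/E = 1/9 = ⅑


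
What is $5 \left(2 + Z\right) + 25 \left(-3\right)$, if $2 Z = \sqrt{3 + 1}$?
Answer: $-60$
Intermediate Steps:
$Z = 1$ ($Z = \frac{\sqrt{3 + 1}}{2} = \frac{\sqrt{4}}{2} = \frac{1}{2} \cdot 2 = 1$)
$5 \left(2 + Z\right) + 25 \left(-3\right) = 5 \left(2 + 1\right) + 25 \left(-3\right) = 5 \cdot 3 - 75 = 15 - 75 = -60$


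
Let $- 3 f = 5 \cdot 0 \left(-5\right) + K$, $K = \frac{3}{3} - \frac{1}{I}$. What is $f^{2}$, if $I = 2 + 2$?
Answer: $\frac{1}{16} \approx 0.0625$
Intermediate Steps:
$I = 4$
$K = \frac{3}{4}$ ($K = \frac{3}{3} - \frac{1}{4} = 3 \cdot \frac{1}{3} - \frac{1}{4} = 1 - \frac{1}{4} = \frac{3}{4} \approx 0.75$)
$f = - \frac{1}{4}$ ($f = - \frac{5 \cdot 0 \left(-5\right) + \frac{3}{4}}{3} = - \frac{5 \cdot 0 + \frac{3}{4}}{3} = - \frac{0 + \frac{3}{4}}{3} = \left(- \frac{1}{3}\right) \frac{3}{4} = - \frac{1}{4} \approx -0.25$)
$f^{2} = \left(- \frac{1}{4}\right)^{2} = \frac{1}{16}$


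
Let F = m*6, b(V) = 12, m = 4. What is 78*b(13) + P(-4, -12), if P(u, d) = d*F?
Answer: 648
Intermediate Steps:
F = 24 (F = 4*6 = 24)
P(u, d) = 24*d (P(u, d) = d*24 = 24*d)
78*b(13) + P(-4, -12) = 78*12 + 24*(-12) = 936 - 288 = 648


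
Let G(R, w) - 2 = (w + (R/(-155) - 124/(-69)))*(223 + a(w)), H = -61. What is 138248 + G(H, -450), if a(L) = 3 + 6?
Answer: 367461278/10695 ≈ 34358.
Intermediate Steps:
a(L) = 9
G(R, w) = 28906/69 + 232*w - 232*R/155 (G(R, w) = 2 + (w + (R/(-155) - 124/(-69)))*(223 + 9) = 2 + (w + (R*(-1/155) - 124*(-1/69)))*232 = 2 + (w + (-R/155 + 124/69))*232 = 2 + (w + (124/69 - R/155))*232 = 2 + (124/69 + w - R/155)*232 = 2 + (28768/69 + 232*w - 232*R/155) = 28906/69 + 232*w - 232*R/155)
138248 + G(H, -450) = 138248 + (28906/69 + 232*(-450) - 232/155*(-61)) = 138248 + (28906/69 - 104400 + 14152/155) = 138248 - 1111101082/10695 = 367461278/10695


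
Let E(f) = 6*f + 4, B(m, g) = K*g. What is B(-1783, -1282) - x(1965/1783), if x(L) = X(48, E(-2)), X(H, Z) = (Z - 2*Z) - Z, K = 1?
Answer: -1298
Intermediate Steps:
B(m, g) = g (B(m, g) = 1*g = g)
E(f) = 4 + 6*f
X(H, Z) = -2*Z (X(H, Z) = -Z - Z = -2*Z)
x(L) = 16 (x(L) = -2*(4 + 6*(-2)) = -2*(4 - 12) = -2*(-8) = 16)
B(-1783, -1282) - x(1965/1783) = -1282 - 1*16 = -1282 - 16 = -1298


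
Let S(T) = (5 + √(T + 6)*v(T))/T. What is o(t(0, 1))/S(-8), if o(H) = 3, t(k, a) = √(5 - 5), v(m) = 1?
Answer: -40/9 + 8*I*√2/9 ≈ -4.4444 + 1.2571*I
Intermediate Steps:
t(k, a) = 0 (t(k, a) = √0 = 0)
S(T) = (5 + √(6 + T))/T (S(T) = (5 + √(T + 6)*1)/T = (5 + √(6 + T)*1)/T = (5 + √(6 + T))/T)
o(t(0, 1))/S(-8) = 3/(((5 + √(6 - 8))/(-8))) = 3/((-(5 + √(-2))/8)) = 3/((-(5 + I*√2)/8)) = 3/(-5/8 - I*√2/8)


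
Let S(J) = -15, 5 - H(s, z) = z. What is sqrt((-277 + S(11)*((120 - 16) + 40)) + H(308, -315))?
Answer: I*sqrt(2117) ≈ 46.011*I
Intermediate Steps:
H(s, z) = 5 - z
sqrt((-277 + S(11)*((120 - 16) + 40)) + H(308, -315)) = sqrt((-277 - 15*((120 - 16) + 40)) + (5 - 1*(-315))) = sqrt((-277 - 15*(104 + 40)) + (5 + 315)) = sqrt((-277 - 15*144) + 320) = sqrt((-277 - 2160) + 320) = sqrt(-2437 + 320) = sqrt(-2117) = I*sqrt(2117)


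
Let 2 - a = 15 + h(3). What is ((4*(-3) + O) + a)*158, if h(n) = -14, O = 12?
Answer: 158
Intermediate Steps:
a = 1 (a = 2 - (15 - 14) = 2 - 1*1 = 2 - 1 = 1)
((4*(-3) + O) + a)*158 = ((4*(-3) + 12) + 1)*158 = ((-12 + 12) + 1)*158 = (0 + 1)*158 = 1*158 = 158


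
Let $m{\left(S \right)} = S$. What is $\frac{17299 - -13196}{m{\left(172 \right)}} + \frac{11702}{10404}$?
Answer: $\frac{79820681}{447372} \approx 178.42$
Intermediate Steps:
$\frac{17299 - -13196}{m{\left(172 \right)}} + \frac{11702}{10404} = \frac{17299 - -13196}{172} + \frac{11702}{10404} = \left(17299 + 13196\right) \frac{1}{172} + 11702 \cdot \frac{1}{10404} = 30495 \cdot \frac{1}{172} + \frac{5851}{5202} = \frac{30495}{172} + \frac{5851}{5202} = \frac{79820681}{447372}$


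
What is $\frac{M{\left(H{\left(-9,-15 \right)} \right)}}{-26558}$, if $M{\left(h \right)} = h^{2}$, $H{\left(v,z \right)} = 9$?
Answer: $- \frac{81}{26558} \approx -0.0030499$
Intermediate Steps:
$\frac{M{\left(H{\left(-9,-15 \right)} \right)}}{-26558} = \frac{9^{2}}{-26558} = 81 \left(- \frac{1}{26558}\right) = - \frac{81}{26558}$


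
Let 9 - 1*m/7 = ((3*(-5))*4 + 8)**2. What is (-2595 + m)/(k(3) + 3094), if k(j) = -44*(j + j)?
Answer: -2146/283 ≈ -7.5830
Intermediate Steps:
k(j) = -88*j
m = -18865 (m = 63 - 7*((3*(-5))*4 + 8)**2 = 63 - 7*(-15*4 + 8)**2 = 63 - 7*(-60 + 8)**2 = 63 - 7*(-52)**2 = 63 - 7*2704 = 63 - 18928 = -18865)
(-2595 + m)/(k(3) + 3094) = (-2595 - 18865)/(-88*3 + 3094) = -21460/(-264 + 3094) = -21460/2830 = -21460*1/2830 = -2146/283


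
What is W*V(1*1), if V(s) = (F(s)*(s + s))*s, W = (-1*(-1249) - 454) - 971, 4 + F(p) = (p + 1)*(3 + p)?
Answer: -1408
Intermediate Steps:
F(p) = -4 + (1 + p)*(3 + p) (F(p) = -4 + (p + 1)*(3 + p) = -4 + (1 + p)*(3 + p))
W = -176 (W = (1249 - 454) - 971 = 795 - 971 = -176)
V(s) = 2*s²*(-1 + s² + 4*s) (V(s) = ((-1 + s² + 4*s)*(s + s))*s = ((-1 + s² + 4*s)*(2*s))*s = (2*s*(-1 + s² + 4*s))*s = 2*s²*(-1 + s² + 4*s))
W*V(1*1) = -352*(1*1)²*(-1 + (1*1)² + 4*(1*1)) = -352*1²*(-1 + 1² + 4*1) = -352*(-1 + 1 + 4) = -352*4 = -176*8 = -1408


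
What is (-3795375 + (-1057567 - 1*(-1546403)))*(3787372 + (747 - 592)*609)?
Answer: -12835213974413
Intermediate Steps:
(-3795375 + (-1057567 - 1*(-1546403)))*(3787372 + (747 - 592)*609) = (-3795375 + (-1057567 + 1546403))*(3787372 + 155*609) = (-3795375 + 488836)*(3787372 + 94395) = -3306539*3881767 = -12835213974413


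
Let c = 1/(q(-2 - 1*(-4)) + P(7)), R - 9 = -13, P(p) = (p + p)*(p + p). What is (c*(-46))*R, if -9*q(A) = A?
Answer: 828/881 ≈ 0.93984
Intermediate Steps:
q(A) = -A/9
P(p) = 4*p**2 (P(p) = (2*p)*(2*p) = 4*p**2)
R = -4 (R = 9 - 13 = -4)
c = 9/1762 (c = 1/(-(-2 - 1*(-4))/9 + 4*7**2) = 1/(-(-2 + 4)/9 + 4*49) = 1/(-1/9*2 + 196) = 1/(-2/9 + 196) = 1/(1762/9) = 9/1762 ≈ 0.0051078)
(c*(-46))*R = ((9/1762)*(-46))*(-4) = -207/881*(-4) = 828/881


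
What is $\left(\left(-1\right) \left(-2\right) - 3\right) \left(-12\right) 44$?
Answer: $528$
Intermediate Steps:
$\left(\left(-1\right) \left(-2\right) - 3\right) \left(-12\right) 44 = \left(2 - 3\right) \left(-12\right) 44 = \left(-1\right) \left(-12\right) 44 = 12 \cdot 44 = 528$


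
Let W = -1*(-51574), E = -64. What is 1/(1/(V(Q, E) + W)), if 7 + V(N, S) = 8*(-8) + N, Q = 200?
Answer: 51703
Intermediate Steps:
W = 51574
V(N, S) = -71 + N (V(N, S) = -7 + (8*(-8) + N) = -7 + (-64 + N) = -71 + N)
1/(1/(V(Q, E) + W)) = 1/(1/((-71 + 200) + 51574)) = 1/(1/(129 + 51574)) = 1/(1/51703) = 51703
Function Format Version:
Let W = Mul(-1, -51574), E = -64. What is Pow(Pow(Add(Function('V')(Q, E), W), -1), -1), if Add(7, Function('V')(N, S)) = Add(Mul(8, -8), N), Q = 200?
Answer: 51703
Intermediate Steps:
W = 51574
Function('V')(N, S) = Add(-71, N) (Function('V')(N, S) = Add(-7, Add(Mul(8, -8), N)) = Add(-7, Add(-64, N)) = Add(-71, N))
Pow(Pow(Add(Function('V')(Q, E), W), -1), -1) = Pow(Pow(Add(Add(-71, 200), 51574), -1), -1) = Pow(Pow(Add(129, 51574), -1), -1) = Pow(Pow(51703, -1), -1) = Pow(Rational(1, 51703), -1) = 51703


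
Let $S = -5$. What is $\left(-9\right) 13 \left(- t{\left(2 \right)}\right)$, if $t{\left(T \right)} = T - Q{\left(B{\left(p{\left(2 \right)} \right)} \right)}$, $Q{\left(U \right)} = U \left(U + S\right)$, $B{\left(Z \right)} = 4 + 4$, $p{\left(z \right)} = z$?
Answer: $-2574$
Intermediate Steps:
$B{\left(Z \right)} = 8$
$Q{\left(U \right)} = U \left(-5 + U\right)$ ($Q{\left(U \right)} = U \left(U - 5\right) = U \left(-5 + U\right)$)
$t{\left(T \right)} = -24 + T$ ($t{\left(T \right)} = T - 8 \left(-5 + 8\right) = T - 8 \cdot 3 = T - 24 = -24 + T$)
$\left(-9\right) 13 \left(- t{\left(2 \right)}\right) = \left(-9\right) 13 \left(- (-24 + 2)\right) = - 117 \left(\left(-1\right) \left(-22\right)\right) = \left(-117\right) 22 = -2574$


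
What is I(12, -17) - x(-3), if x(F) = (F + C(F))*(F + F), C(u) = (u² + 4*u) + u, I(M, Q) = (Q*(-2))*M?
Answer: 354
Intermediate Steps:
I(M, Q) = -2*M*Q (I(M, Q) = (-2*Q)*M = -2*M*Q)
C(u) = u² + 5*u
x(F) = 2*F*(F + F*(5 + F)) (x(F) = (F + F*(5 + F))*(F + F) = (F + F*(5 + F))*(2*F) = 2*F*(F + F*(5 + F)))
I(12, -17) - x(-3) = -2*12*(-17) - 2*(-3)²*(6 - 3) = 408 - 2*9*3 = 408 - 1*54 = 408 - 54 = 354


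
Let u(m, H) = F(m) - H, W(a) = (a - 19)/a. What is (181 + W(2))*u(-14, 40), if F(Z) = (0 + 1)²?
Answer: -13455/2 ≈ -6727.5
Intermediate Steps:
W(a) = (-19 + a)/a
F(Z) = 1 (F(Z) = 1² = 1)
u(m, H) = 1 - H
(181 + W(2))*u(-14, 40) = (181 + (-19 + 2)/2)*(1 - 1*40) = (181 + (½)*(-17))*(1 - 40) = (181 - 17/2)*(-39) = (345/2)*(-39) = -13455/2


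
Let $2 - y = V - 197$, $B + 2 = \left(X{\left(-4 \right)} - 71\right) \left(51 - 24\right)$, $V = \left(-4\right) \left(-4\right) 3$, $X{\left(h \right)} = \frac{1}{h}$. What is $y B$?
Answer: $- \frac{1163153}{4} \approx -2.9079 \cdot 10^{5}$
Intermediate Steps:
$V = 48$ ($V = 16 \cdot 3 = 48$)
$B = - \frac{7703}{4}$ ($B = -2 + \left(\frac{1}{-4} - 71\right) \left(51 - 24\right) = -2 + \left(- \frac{1}{4} - 71\right) 27 = -2 - \frac{7695}{4} = - \frac{7703}{4} \approx -1925.8$)
$y = 151$ ($y = 2 - \left(48 - 197\right) = 2 - -149 = 2 + 149 = 151$)
$y B = 151 \left(- \frac{7703}{4}\right) = - \frac{1163153}{4}$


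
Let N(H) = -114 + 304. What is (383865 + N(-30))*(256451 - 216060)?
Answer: 15512365505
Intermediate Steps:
N(H) = 190
(383865 + N(-30))*(256451 - 216060) = (383865 + 190)*(256451 - 216060) = 384055*40391 = 15512365505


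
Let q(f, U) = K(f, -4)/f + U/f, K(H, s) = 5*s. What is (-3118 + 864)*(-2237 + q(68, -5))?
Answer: 171462907/34 ≈ 5.0430e+6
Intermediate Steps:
q(f, U) = -20/f + U/f (q(f, U) = (5*(-4))/f + U/f = -20/f + U/f)
(-3118 + 864)*(-2237 + q(68, -5)) = (-3118 + 864)*(-2237 + (-20 - 5)/68) = -2254*(-2237 + (1/68)*(-25)) = -2254*(-2237 - 25/68) = -2254*(-152141/68) = 171462907/34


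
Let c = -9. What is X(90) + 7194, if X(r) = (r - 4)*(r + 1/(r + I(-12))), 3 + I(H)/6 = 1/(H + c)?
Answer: 3748735/251 ≈ 14935.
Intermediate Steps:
I(H) = -18 + 6/(-9 + H) (I(H) = -18 + 6/(H - 9) = -18 + 6/(-9 + H))
X(r) = (-4 + r)*(r + 1/(-128/7 + r)) (X(r) = (r - 4)*(r + 1/(r + 6*(28 - 3*(-12))/(-9 - 12))) = (-4 + r)*(r + 1/(r + 6*(28 + 36)/(-21))) = (-4 + r)*(r + 1/(r + 6*(-1/21)*64)) = (-4 + r)*(r + 1/(r - 128/7)) = (-4 + r)*(r + 1/(-128/7 + r)))
X(90) + 7194 = (-28 - 156*90² + 7*90³ + 519*90)/(-128 + 7*90) + 7194 = (-28 - 156*8100 + 7*729000 + 46710)/(-128 + 630) + 7194 = (-28 - 1263600 + 5103000 + 46710)/502 + 7194 = (1/502)*3886082 + 7194 = 1943041/251 + 7194 = 3748735/251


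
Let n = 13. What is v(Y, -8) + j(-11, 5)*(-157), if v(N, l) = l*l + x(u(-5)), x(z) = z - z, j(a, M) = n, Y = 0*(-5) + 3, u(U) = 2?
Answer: -1977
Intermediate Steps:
Y = 3 (Y = 0 + 3 = 3)
j(a, M) = 13
x(z) = 0
v(N, l) = l² (v(N, l) = l*l + 0 = l² + 0 = l²)
v(Y, -8) + j(-11, 5)*(-157) = (-8)² + 13*(-157) = 64 - 2041 = -1977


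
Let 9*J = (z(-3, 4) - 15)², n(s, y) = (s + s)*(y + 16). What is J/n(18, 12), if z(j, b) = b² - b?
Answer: 1/1008 ≈ 0.00099206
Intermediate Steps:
n(s, y) = 2*s*(16 + y) (n(s, y) = (2*s)*(16 + y) = 2*s*(16 + y))
J = 1 (J = (4*(-1 + 4) - 15)²/9 = (4*3 - 15)²/9 = (12 - 15)²/9 = (⅑)*(-3)² = (⅑)*9 = 1)
J/n(18, 12) = 1/(2*18*(16 + 12)) = 1/(2*18*28) = 1/1008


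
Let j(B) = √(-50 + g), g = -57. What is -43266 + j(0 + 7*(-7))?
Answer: -43266 + I*√107 ≈ -43266.0 + 10.344*I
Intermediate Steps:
j(B) = I*√107 (j(B) = √(-50 - 57) = √(-107) = I*√107)
-43266 + j(0 + 7*(-7)) = -43266 + I*√107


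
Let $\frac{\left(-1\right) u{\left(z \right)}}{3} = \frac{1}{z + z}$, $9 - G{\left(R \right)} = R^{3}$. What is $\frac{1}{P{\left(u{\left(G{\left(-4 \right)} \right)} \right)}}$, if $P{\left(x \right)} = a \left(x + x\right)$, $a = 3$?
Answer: $- \frac{73}{9} \approx -8.1111$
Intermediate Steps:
$G{\left(R \right)} = 9 - R^{3}$
$u{\left(z \right)} = - \frac{3}{2 z}$ ($u{\left(z \right)} = - \frac{3}{z + z} = - \frac{3}{2 z}$)
$P{\left(x \right)} = 6 x$ ($P{\left(x \right)} = 3 \left(x + x\right) = 3 \cdot 2 x = 6 x$)
$\frac{1}{P{\left(u{\left(G{\left(-4 \right)} \right)} \right)}} = \frac{1}{6 \left(- \frac{3}{2 \left(9 - \left(-4\right)^{3}\right)}\right)} = \frac{1}{6 \left(- \frac{3}{2 \left(9 - -64\right)}\right)} = \frac{1}{6 \left(- \frac{3}{2 \left(9 + 64\right)}\right)} = \frac{1}{6 \left(- \frac{3}{2 \cdot 73}\right)} = \frac{1}{6 \left(\left(- \frac{3}{2}\right) \frac{1}{73}\right)} = \frac{1}{6 \left(- \frac{3}{146}\right)} = \frac{1}{- \frac{9}{73}} = - \frac{73}{9}$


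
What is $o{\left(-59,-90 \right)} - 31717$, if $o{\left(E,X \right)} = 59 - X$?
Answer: $-31568$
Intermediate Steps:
$o{\left(-59,-90 \right)} - 31717 = \left(59 - -90\right) - 31717 = \left(59 + 90\right) - 31717 = 149 - 31717 = -31568$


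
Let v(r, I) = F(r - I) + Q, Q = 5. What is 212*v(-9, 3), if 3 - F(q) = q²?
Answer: -28832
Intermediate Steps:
F(q) = 3 - q²
v(r, I) = 8 - (r - I)² (v(r, I) = (3 - (r - I)²) + 5 = 8 - (r - I)²)
212*v(-9, 3) = 212*(8 - (3 - 1*(-9))²) = 212*(8 - (3 + 9)²) = 212*(8 - 1*12²) = 212*(8 - 1*144) = 212*(8 - 144) = 212*(-136) = -28832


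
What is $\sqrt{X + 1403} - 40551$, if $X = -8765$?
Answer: $-40551 + 3 i \sqrt{818} \approx -40551.0 + 85.802 i$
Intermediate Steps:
$\sqrt{X + 1403} - 40551 = \sqrt{-8765 + 1403} - 40551 = \sqrt{-7362} - 40551 = 3 i \sqrt{818} - 40551 = -40551 + 3 i \sqrt{818}$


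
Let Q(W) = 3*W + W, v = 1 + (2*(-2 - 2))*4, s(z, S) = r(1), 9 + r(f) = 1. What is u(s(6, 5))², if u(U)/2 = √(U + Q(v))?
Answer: -528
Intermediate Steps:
r(f) = -8 (r(f) = -9 + 1 = -8)
s(z, S) = -8
v = -31 (v = 1 + (2*(-4))*4 = 1 - 8*4 = 1 - 32 = -31)
Q(W) = 4*W
u(U) = 2*√(-124 + U) (u(U) = 2*√(U + 4*(-31)) = 2*√(U - 124) = 2*√(-124 + U))
u(s(6, 5))² = (2*√(-124 - 8))² = (2*√(-132))² = (2*(2*I*√33))² = (4*I*√33)² = -528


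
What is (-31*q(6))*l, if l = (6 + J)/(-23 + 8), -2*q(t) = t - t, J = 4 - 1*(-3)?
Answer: 0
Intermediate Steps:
J = 7 (J = 4 + 3 = 7)
q(t) = 0 (q(t) = -(t - t)/2 = -1/2*0 = 0)
l = -13/15 (l = (6 + 7)/(-23 + 8) = 13/(-15) = 13*(-1/15) = -13/15 ≈ -0.86667)
(-31*q(6))*l = -31*0*(-13/15) = 0*(-13/15) = 0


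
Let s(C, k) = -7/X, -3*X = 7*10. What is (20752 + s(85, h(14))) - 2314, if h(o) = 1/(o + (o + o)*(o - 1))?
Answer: 184383/10 ≈ 18438.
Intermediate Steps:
h(o) = 1/(o + 2*o*(-1 + o)) (h(o) = 1/(o + (2*o)*(-1 + o)) = 1/(o + 2*o*(-1 + o)))
X = -70/3 (X = -7*10/3 = -⅓*70 = -70/3 ≈ -23.333)
s(C, k) = 3/10 (s(C, k) = -7/(-70/3) = -7*(-3/70) = 3/10)
(20752 + s(85, h(14))) - 2314 = (20752 + 3/10) - 2314 = 207523/10 - 2314 = 184383/10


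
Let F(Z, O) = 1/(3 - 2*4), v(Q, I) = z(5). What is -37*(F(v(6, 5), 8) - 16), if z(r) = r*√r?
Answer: 2997/5 ≈ 599.40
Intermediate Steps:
z(r) = r^(3/2)
v(Q, I) = 5*√5 (v(Q, I) = 5^(3/2) = 5*√5)
F(Z, O) = -⅕ (F(Z, O) = 1/(3 - 8) = 1/(-5) = -⅕)
-37*(F(v(6, 5), 8) - 16) = -37*(-⅕ - 16) = -37*(-81/5) = 2997/5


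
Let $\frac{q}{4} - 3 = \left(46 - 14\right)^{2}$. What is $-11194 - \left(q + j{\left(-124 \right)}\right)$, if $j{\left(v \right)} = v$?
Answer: $-15178$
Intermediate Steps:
$q = 4108$ ($q = 12 + 4 \left(46 - 14\right)^{2} = 12 + 4 \cdot 32^{2} = 12 + 4 \cdot 1024 = 12 + 4096 = 4108$)
$-11194 - \left(q + j{\left(-124 \right)}\right) = -11194 - \left(4108 - 124\right) = -11194 - 3984 = -15178$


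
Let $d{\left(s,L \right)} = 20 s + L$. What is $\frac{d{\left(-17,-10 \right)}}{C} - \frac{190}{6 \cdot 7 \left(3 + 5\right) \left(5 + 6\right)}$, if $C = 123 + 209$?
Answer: $- \frac{169585}{153384} \approx -1.1056$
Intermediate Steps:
$d{\left(s,L \right)} = L + 20 s$
$C = 332$
$\frac{d{\left(-17,-10 \right)}}{C} - \frac{190}{6 \cdot 7 \left(3 + 5\right) \left(5 + 6\right)} = \frac{-10 + 20 \left(-17\right)}{332} - \frac{190}{6 \cdot 7 \left(3 + 5\right) \left(5 + 6\right)} = \left(-10 - 340\right) \frac{1}{332} - \frac{190}{42 \cdot 8 \cdot 11} = \left(-350\right) \frac{1}{332} - \frac{190}{42 \cdot 88} = - \frac{175}{166} - \frac{190}{3696} = - \frac{175}{166} - \frac{95}{1848} = - \frac{169585}{153384}$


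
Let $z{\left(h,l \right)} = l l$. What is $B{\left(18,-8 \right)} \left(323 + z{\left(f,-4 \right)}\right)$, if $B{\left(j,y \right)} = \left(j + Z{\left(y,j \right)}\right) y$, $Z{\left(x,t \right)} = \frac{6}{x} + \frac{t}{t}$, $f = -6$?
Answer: $-49494$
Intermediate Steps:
$Z{\left(x,t \right)} = 1 + \frac{6}{x}$ ($Z{\left(x,t \right)} = \frac{6}{x} + 1 = 1 + \frac{6}{x}$)
$z{\left(h,l \right)} = l^{2}$
$B{\left(j,y \right)} = y \left(j + \frac{6 + y}{y}\right)$ ($B{\left(j,y \right)} = \left(j + \frac{6 + y}{y}\right) y = y \left(j + \frac{6 + y}{y}\right)$)
$B{\left(18,-8 \right)} \left(323 + z{\left(f,-4 \right)}\right) = \left(6 - 8 + 18 \left(-8\right)\right) \left(323 + \left(-4\right)^{2}\right) = \left(6 - 8 - 144\right) \left(323 + 16\right) = \left(-146\right) 339 = -49494$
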